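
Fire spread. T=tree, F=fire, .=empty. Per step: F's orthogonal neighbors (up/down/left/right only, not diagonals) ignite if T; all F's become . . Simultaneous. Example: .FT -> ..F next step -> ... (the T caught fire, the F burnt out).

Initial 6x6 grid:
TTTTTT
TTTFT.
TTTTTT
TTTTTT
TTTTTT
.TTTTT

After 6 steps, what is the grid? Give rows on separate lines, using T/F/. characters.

Step 1: 4 trees catch fire, 1 burn out
  TTTFTT
  TTF.F.
  TTTFTT
  TTTTTT
  TTTTTT
  .TTTTT
Step 2: 6 trees catch fire, 4 burn out
  TTF.FT
  TF....
  TTF.FT
  TTTFTT
  TTTTTT
  .TTTTT
Step 3: 8 trees catch fire, 6 burn out
  TF...F
  F.....
  TF...F
  TTF.FT
  TTTFTT
  .TTTTT
Step 4: 7 trees catch fire, 8 burn out
  F.....
  ......
  F.....
  TF...F
  TTF.FT
  .TTFTT
Step 5: 5 trees catch fire, 7 burn out
  ......
  ......
  ......
  F.....
  TF...F
  .TF.FT
Step 6: 3 trees catch fire, 5 burn out
  ......
  ......
  ......
  ......
  F.....
  .F...F

......
......
......
......
F.....
.F...F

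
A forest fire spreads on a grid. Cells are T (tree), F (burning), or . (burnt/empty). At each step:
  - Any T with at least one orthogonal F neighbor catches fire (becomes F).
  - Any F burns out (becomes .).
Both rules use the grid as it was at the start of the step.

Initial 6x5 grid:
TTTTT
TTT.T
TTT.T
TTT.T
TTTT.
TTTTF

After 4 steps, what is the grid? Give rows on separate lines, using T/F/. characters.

Step 1: 1 trees catch fire, 1 burn out
  TTTTT
  TTT.T
  TTT.T
  TTT.T
  TTTT.
  TTTF.
Step 2: 2 trees catch fire, 1 burn out
  TTTTT
  TTT.T
  TTT.T
  TTT.T
  TTTF.
  TTF..
Step 3: 2 trees catch fire, 2 burn out
  TTTTT
  TTT.T
  TTT.T
  TTT.T
  TTF..
  TF...
Step 4: 3 trees catch fire, 2 burn out
  TTTTT
  TTT.T
  TTT.T
  TTF.T
  TF...
  F....

TTTTT
TTT.T
TTT.T
TTF.T
TF...
F....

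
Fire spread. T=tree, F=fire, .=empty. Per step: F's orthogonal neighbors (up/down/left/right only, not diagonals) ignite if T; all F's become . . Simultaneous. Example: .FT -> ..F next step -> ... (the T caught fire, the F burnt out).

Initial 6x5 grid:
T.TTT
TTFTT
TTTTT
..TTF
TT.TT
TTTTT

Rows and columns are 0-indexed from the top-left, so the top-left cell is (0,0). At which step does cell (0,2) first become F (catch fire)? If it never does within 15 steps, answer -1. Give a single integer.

Step 1: cell (0,2)='F' (+7 fires, +2 burnt)
  -> target ignites at step 1
Step 2: cell (0,2)='.' (+8 fires, +7 burnt)
Step 3: cell (0,2)='.' (+4 fires, +8 burnt)
Step 4: cell (0,2)='.' (+1 fires, +4 burnt)
Step 5: cell (0,2)='.' (+1 fires, +1 burnt)
Step 6: cell (0,2)='.' (+2 fires, +1 burnt)
Step 7: cell (0,2)='.' (+1 fires, +2 burnt)
Step 8: cell (0,2)='.' (+0 fires, +1 burnt)
  fire out at step 8

1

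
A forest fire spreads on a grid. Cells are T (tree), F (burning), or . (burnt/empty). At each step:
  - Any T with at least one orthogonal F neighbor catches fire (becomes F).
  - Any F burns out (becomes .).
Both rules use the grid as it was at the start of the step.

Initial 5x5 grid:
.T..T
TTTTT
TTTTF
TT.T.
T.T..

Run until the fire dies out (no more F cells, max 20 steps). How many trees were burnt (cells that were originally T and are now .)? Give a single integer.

Step 1: +2 fires, +1 burnt (F count now 2)
Step 2: +4 fires, +2 burnt (F count now 4)
Step 3: +2 fires, +4 burnt (F count now 2)
Step 4: +3 fires, +2 burnt (F count now 3)
Step 5: +3 fires, +3 burnt (F count now 3)
Step 6: +1 fires, +3 burnt (F count now 1)
Step 7: +0 fires, +1 burnt (F count now 0)
Fire out after step 7
Initially T: 16, now '.': 24
Total burnt (originally-T cells now '.'): 15

Answer: 15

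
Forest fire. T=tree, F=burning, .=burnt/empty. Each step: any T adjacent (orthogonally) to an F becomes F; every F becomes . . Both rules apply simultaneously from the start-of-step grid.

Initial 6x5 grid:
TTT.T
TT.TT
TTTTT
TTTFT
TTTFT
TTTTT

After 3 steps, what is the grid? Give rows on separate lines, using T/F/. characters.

Step 1: 6 trees catch fire, 2 burn out
  TTT.T
  TT.TT
  TTTFT
  TTF.F
  TTF.F
  TTTFT
Step 2: 7 trees catch fire, 6 burn out
  TTT.T
  TT.FT
  TTF.F
  TF...
  TF...
  TTF.F
Step 3: 5 trees catch fire, 7 burn out
  TTT.T
  TT..F
  TF...
  F....
  F....
  TF...

TTT.T
TT..F
TF...
F....
F....
TF...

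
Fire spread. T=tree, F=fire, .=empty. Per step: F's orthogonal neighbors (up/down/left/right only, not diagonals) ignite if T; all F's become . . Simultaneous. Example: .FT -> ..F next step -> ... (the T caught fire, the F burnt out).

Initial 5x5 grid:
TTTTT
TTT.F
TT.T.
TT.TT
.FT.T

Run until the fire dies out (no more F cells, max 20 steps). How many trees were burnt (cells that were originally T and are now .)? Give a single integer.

Step 1: +3 fires, +2 burnt (F count now 3)
Step 2: +3 fires, +3 burnt (F count now 3)
Step 3: +3 fires, +3 burnt (F count now 3)
Step 4: +3 fires, +3 burnt (F count now 3)
Step 5: +1 fires, +3 burnt (F count now 1)
Step 6: +0 fires, +1 burnt (F count now 0)
Fire out after step 6
Initially T: 17, now '.': 21
Total burnt (originally-T cells now '.'): 13

Answer: 13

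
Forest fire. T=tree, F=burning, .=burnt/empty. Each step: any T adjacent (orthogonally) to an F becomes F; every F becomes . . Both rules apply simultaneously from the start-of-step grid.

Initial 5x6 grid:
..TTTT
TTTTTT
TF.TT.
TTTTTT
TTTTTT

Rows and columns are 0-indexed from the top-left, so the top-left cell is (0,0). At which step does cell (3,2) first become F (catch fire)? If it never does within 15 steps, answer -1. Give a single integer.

Step 1: cell (3,2)='T' (+3 fires, +1 burnt)
Step 2: cell (3,2)='F' (+5 fires, +3 burnt)
  -> target ignites at step 2
Step 3: cell (3,2)='.' (+5 fires, +5 burnt)
Step 4: cell (3,2)='.' (+5 fires, +5 burnt)
Step 5: cell (3,2)='.' (+5 fires, +5 burnt)
Step 6: cell (3,2)='.' (+2 fires, +5 burnt)
Step 7: cell (3,2)='.' (+0 fires, +2 burnt)
  fire out at step 7

2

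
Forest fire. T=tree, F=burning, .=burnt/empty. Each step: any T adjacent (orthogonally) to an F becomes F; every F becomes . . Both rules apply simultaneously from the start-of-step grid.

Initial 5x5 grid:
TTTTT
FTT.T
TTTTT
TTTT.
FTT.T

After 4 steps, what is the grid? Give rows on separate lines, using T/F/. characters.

Step 1: 5 trees catch fire, 2 burn out
  FTTTT
  .FT.T
  FTTTT
  FTTT.
  .FT.T
Step 2: 5 trees catch fire, 5 burn out
  .FTTT
  ..F.T
  .FTTT
  .FTT.
  ..F.T
Step 3: 3 trees catch fire, 5 burn out
  ..FTT
  ....T
  ..FTT
  ..FT.
  ....T
Step 4: 3 trees catch fire, 3 burn out
  ...FT
  ....T
  ...FT
  ...F.
  ....T

...FT
....T
...FT
...F.
....T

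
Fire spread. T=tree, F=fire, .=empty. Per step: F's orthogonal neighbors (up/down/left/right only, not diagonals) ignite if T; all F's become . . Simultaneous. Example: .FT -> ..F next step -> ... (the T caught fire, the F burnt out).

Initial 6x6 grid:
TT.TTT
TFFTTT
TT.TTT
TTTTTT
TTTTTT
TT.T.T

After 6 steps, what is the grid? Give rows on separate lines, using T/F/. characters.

Step 1: 4 trees catch fire, 2 burn out
  TF.TTT
  F..FTT
  TF.TTT
  TTTTTT
  TTTTTT
  TT.T.T
Step 2: 6 trees catch fire, 4 burn out
  F..FTT
  ....FT
  F..FTT
  TFTTTT
  TTTTTT
  TT.T.T
Step 3: 7 trees catch fire, 6 burn out
  ....FT
  .....F
  ....FT
  F.FFTT
  TFTTTT
  TT.T.T
Step 4: 7 trees catch fire, 7 burn out
  .....F
  ......
  .....F
  ....FT
  F.FFTT
  TF.T.T
Step 5: 4 trees catch fire, 7 burn out
  ......
  ......
  ......
  .....F
  ....FT
  F..F.T
Step 6: 1 trees catch fire, 4 burn out
  ......
  ......
  ......
  ......
  .....F
  .....T

......
......
......
......
.....F
.....T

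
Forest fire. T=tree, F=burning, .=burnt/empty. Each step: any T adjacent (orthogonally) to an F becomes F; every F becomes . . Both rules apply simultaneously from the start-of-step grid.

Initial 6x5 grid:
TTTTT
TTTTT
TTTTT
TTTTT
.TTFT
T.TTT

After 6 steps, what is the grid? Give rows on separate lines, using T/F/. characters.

Step 1: 4 trees catch fire, 1 burn out
  TTTTT
  TTTTT
  TTTTT
  TTTFT
  .TF.F
  T.TFT
Step 2: 6 trees catch fire, 4 burn out
  TTTTT
  TTTTT
  TTTFT
  TTF.F
  .F...
  T.F.F
Step 3: 4 trees catch fire, 6 burn out
  TTTTT
  TTTFT
  TTF.F
  TF...
  .....
  T....
Step 4: 5 trees catch fire, 4 burn out
  TTTFT
  TTF.F
  TF...
  F....
  .....
  T....
Step 5: 4 trees catch fire, 5 burn out
  TTF.F
  TF...
  F....
  .....
  .....
  T....
Step 6: 2 trees catch fire, 4 burn out
  TF...
  F....
  .....
  .....
  .....
  T....

TF...
F....
.....
.....
.....
T....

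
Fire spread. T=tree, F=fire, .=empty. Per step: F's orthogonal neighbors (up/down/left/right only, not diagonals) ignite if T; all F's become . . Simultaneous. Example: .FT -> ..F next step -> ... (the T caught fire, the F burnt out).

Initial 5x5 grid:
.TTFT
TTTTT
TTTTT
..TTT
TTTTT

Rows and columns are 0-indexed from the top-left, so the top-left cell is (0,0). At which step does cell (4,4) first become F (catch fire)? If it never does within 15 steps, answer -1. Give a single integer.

Step 1: cell (4,4)='T' (+3 fires, +1 burnt)
Step 2: cell (4,4)='T' (+4 fires, +3 burnt)
Step 3: cell (4,4)='T' (+4 fires, +4 burnt)
Step 4: cell (4,4)='T' (+5 fires, +4 burnt)
Step 5: cell (4,4)='F' (+3 fires, +5 burnt)
  -> target ignites at step 5
Step 6: cell (4,4)='.' (+1 fires, +3 burnt)
Step 7: cell (4,4)='.' (+1 fires, +1 burnt)
Step 8: cell (4,4)='.' (+0 fires, +1 burnt)
  fire out at step 8

5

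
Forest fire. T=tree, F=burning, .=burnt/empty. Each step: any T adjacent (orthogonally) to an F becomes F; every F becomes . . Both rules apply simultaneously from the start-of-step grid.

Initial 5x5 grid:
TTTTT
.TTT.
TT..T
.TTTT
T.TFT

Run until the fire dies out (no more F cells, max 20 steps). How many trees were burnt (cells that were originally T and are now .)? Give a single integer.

Answer: 17

Derivation:
Step 1: +3 fires, +1 burnt (F count now 3)
Step 2: +2 fires, +3 burnt (F count now 2)
Step 3: +2 fires, +2 burnt (F count now 2)
Step 4: +1 fires, +2 burnt (F count now 1)
Step 5: +2 fires, +1 burnt (F count now 2)
Step 6: +2 fires, +2 burnt (F count now 2)
Step 7: +3 fires, +2 burnt (F count now 3)
Step 8: +1 fires, +3 burnt (F count now 1)
Step 9: +1 fires, +1 burnt (F count now 1)
Step 10: +0 fires, +1 burnt (F count now 0)
Fire out after step 10
Initially T: 18, now '.': 24
Total burnt (originally-T cells now '.'): 17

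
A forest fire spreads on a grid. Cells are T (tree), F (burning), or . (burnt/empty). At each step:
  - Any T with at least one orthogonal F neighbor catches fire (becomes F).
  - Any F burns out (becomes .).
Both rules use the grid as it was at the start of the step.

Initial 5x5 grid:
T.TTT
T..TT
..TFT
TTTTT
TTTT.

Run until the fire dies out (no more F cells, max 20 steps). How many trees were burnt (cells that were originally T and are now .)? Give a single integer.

Answer: 16

Derivation:
Step 1: +4 fires, +1 burnt (F count now 4)
Step 2: +5 fires, +4 burnt (F count now 5)
Step 3: +4 fires, +5 burnt (F count now 4)
Step 4: +2 fires, +4 burnt (F count now 2)
Step 5: +1 fires, +2 burnt (F count now 1)
Step 6: +0 fires, +1 burnt (F count now 0)
Fire out after step 6
Initially T: 18, now '.': 23
Total burnt (originally-T cells now '.'): 16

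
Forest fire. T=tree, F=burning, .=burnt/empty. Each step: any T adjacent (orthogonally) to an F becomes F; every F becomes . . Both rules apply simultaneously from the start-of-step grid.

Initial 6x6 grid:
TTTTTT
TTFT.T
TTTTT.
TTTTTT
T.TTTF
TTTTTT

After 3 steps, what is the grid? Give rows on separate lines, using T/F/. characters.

Step 1: 7 trees catch fire, 2 burn out
  TTFTTT
  TF.F.T
  TTFTT.
  TTTTTF
  T.TTF.
  TTTTTF
Step 2: 9 trees catch fire, 7 burn out
  TF.FTT
  F....T
  TF.FT.
  TTFTF.
  T.TF..
  TTTTF.
Step 3: 8 trees catch fire, 9 burn out
  F...FT
  .....T
  F...F.
  TF.F..
  T.F...
  TTTF..

F...FT
.....T
F...F.
TF.F..
T.F...
TTTF..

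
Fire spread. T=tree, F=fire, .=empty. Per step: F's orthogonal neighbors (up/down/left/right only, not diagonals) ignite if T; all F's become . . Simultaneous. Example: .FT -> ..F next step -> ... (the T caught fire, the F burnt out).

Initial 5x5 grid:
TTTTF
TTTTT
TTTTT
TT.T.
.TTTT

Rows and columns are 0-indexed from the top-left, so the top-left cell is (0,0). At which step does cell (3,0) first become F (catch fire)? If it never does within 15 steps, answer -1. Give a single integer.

Step 1: cell (3,0)='T' (+2 fires, +1 burnt)
Step 2: cell (3,0)='T' (+3 fires, +2 burnt)
Step 3: cell (3,0)='T' (+3 fires, +3 burnt)
Step 4: cell (3,0)='T' (+4 fires, +3 burnt)
Step 5: cell (3,0)='T' (+3 fires, +4 burnt)
Step 6: cell (3,0)='T' (+4 fires, +3 burnt)
Step 7: cell (3,0)='F' (+2 fires, +4 burnt)
  -> target ignites at step 7
Step 8: cell (3,0)='.' (+0 fires, +2 burnt)
  fire out at step 8

7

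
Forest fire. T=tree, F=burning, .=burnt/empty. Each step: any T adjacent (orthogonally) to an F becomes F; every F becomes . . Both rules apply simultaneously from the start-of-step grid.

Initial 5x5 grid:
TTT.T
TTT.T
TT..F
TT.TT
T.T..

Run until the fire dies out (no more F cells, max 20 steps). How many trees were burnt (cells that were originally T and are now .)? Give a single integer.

Answer: 4

Derivation:
Step 1: +2 fires, +1 burnt (F count now 2)
Step 2: +2 fires, +2 burnt (F count now 2)
Step 3: +0 fires, +2 burnt (F count now 0)
Fire out after step 3
Initially T: 16, now '.': 13
Total burnt (originally-T cells now '.'): 4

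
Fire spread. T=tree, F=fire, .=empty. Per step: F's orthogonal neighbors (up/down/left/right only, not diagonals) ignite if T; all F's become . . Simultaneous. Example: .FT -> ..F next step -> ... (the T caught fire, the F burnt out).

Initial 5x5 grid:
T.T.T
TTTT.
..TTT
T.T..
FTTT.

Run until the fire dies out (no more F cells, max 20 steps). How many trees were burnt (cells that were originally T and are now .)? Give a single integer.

Answer: 14

Derivation:
Step 1: +2 fires, +1 burnt (F count now 2)
Step 2: +1 fires, +2 burnt (F count now 1)
Step 3: +2 fires, +1 burnt (F count now 2)
Step 4: +1 fires, +2 burnt (F count now 1)
Step 5: +2 fires, +1 burnt (F count now 2)
Step 6: +4 fires, +2 burnt (F count now 4)
Step 7: +1 fires, +4 burnt (F count now 1)
Step 8: +1 fires, +1 burnt (F count now 1)
Step 9: +0 fires, +1 burnt (F count now 0)
Fire out after step 9
Initially T: 15, now '.': 24
Total burnt (originally-T cells now '.'): 14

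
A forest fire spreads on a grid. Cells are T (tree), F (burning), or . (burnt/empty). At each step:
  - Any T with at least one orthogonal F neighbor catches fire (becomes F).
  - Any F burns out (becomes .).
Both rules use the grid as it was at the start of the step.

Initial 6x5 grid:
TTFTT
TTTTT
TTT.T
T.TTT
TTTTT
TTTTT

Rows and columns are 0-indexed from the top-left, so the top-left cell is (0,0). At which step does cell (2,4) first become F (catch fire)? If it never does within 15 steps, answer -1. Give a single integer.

Step 1: cell (2,4)='T' (+3 fires, +1 burnt)
Step 2: cell (2,4)='T' (+5 fires, +3 burnt)
Step 3: cell (2,4)='T' (+4 fires, +5 burnt)
Step 4: cell (2,4)='F' (+4 fires, +4 burnt)
  -> target ignites at step 4
Step 5: cell (2,4)='.' (+5 fires, +4 burnt)
Step 6: cell (2,4)='.' (+4 fires, +5 burnt)
Step 7: cell (2,4)='.' (+2 fires, +4 burnt)
Step 8: cell (2,4)='.' (+0 fires, +2 burnt)
  fire out at step 8

4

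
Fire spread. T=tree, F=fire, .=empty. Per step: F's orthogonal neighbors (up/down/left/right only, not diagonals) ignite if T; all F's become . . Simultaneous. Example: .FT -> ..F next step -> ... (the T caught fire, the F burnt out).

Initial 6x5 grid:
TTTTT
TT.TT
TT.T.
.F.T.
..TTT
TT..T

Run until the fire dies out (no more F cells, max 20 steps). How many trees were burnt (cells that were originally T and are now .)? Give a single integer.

Step 1: +1 fires, +1 burnt (F count now 1)
Step 2: +2 fires, +1 burnt (F count now 2)
Step 3: +2 fires, +2 burnt (F count now 2)
Step 4: +2 fires, +2 burnt (F count now 2)
Step 5: +1 fires, +2 burnt (F count now 1)
Step 6: +2 fires, +1 burnt (F count now 2)
Step 7: +2 fires, +2 burnt (F count now 2)
Step 8: +1 fires, +2 burnt (F count now 1)
Step 9: +1 fires, +1 burnt (F count now 1)
Step 10: +2 fires, +1 burnt (F count now 2)
Step 11: +1 fires, +2 burnt (F count now 1)
Step 12: +0 fires, +1 burnt (F count now 0)
Fire out after step 12
Initially T: 19, now '.': 28
Total burnt (originally-T cells now '.'): 17

Answer: 17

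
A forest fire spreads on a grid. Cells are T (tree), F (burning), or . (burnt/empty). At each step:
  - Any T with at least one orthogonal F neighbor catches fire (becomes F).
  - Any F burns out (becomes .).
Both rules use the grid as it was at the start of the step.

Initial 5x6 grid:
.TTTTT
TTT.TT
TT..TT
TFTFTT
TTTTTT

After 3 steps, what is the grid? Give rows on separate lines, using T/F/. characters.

Step 1: 6 trees catch fire, 2 burn out
  .TTTTT
  TTT.TT
  TF..TT
  F.F.FT
  TFTFTT
Step 2: 7 trees catch fire, 6 burn out
  .TTTTT
  TFT.TT
  F...FT
  .....F
  F.F.FT
Step 3: 6 trees catch fire, 7 burn out
  .FTTTT
  F.F.FT
  .....F
  ......
  .....F

.FTTTT
F.F.FT
.....F
......
.....F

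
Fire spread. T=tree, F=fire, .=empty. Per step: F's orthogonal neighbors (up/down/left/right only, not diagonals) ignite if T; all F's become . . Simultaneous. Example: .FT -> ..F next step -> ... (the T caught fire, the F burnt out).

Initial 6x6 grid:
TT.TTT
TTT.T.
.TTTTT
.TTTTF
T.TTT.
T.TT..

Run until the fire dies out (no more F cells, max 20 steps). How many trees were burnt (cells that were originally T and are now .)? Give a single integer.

Step 1: +2 fires, +1 burnt (F count now 2)
Step 2: +3 fires, +2 burnt (F count now 3)
Step 3: +4 fires, +3 burnt (F count now 4)
Step 4: +5 fires, +4 burnt (F count now 5)
Step 5: +5 fires, +5 burnt (F count now 5)
Step 6: +1 fires, +5 burnt (F count now 1)
Step 7: +2 fires, +1 burnt (F count now 2)
Step 8: +1 fires, +2 burnt (F count now 1)
Step 9: +0 fires, +1 burnt (F count now 0)
Fire out after step 9
Initially T: 25, now '.': 34
Total burnt (originally-T cells now '.'): 23

Answer: 23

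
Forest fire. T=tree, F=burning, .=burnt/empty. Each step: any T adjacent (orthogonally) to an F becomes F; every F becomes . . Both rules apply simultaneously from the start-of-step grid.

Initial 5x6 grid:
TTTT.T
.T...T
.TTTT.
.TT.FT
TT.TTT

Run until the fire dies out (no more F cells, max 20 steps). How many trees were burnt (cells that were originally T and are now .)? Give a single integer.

Step 1: +3 fires, +1 burnt (F count now 3)
Step 2: +3 fires, +3 burnt (F count now 3)
Step 3: +1 fires, +3 burnt (F count now 1)
Step 4: +2 fires, +1 burnt (F count now 2)
Step 5: +2 fires, +2 burnt (F count now 2)
Step 6: +2 fires, +2 burnt (F count now 2)
Step 7: +3 fires, +2 burnt (F count now 3)
Step 8: +1 fires, +3 burnt (F count now 1)
Step 9: +0 fires, +1 burnt (F count now 0)
Fire out after step 9
Initially T: 19, now '.': 28
Total burnt (originally-T cells now '.'): 17

Answer: 17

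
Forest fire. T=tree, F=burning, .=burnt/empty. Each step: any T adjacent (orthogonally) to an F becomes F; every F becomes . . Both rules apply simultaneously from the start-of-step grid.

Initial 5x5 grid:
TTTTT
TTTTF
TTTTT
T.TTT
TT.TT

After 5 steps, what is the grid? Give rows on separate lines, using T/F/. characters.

Step 1: 3 trees catch fire, 1 burn out
  TTTTF
  TTTF.
  TTTTF
  T.TTT
  TT.TT
Step 2: 4 trees catch fire, 3 burn out
  TTTF.
  TTF..
  TTTF.
  T.TTF
  TT.TT
Step 3: 5 trees catch fire, 4 burn out
  TTF..
  TF...
  TTF..
  T.TF.
  TT.TF
Step 4: 5 trees catch fire, 5 burn out
  TF...
  F....
  TF...
  T.F..
  TT.F.
Step 5: 2 trees catch fire, 5 burn out
  F....
  .....
  F....
  T....
  TT...

F....
.....
F....
T....
TT...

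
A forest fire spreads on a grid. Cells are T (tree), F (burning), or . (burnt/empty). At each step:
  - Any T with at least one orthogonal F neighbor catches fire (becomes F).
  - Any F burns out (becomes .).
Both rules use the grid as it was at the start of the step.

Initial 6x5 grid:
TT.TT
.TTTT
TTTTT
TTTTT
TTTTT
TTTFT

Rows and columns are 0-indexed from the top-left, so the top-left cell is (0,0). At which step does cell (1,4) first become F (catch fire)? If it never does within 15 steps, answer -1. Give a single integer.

Step 1: cell (1,4)='T' (+3 fires, +1 burnt)
Step 2: cell (1,4)='T' (+4 fires, +3 burnt)
Step 3: cell (1,4)='T' (+5 fires, +4 burnt)
Step 4: cell (1,4)='T' (+5 fires, +5 burnt)
Step 5: cell (1,4)='F' (+5 fires, +5 burnt)
  -> target ignites at step 5
Step 6: cell (1,4)='.' (+3 fires, +5 burnt)
Step 7: cell (1,4)='.' (+1 fires, +3 burnt)
Step 8: cell (1,4)='.' (+1 fires, +1 burnt)
Step 9: cell (1,4)='.' (+0 fires, +1 burnt)
  fire out at step 9

5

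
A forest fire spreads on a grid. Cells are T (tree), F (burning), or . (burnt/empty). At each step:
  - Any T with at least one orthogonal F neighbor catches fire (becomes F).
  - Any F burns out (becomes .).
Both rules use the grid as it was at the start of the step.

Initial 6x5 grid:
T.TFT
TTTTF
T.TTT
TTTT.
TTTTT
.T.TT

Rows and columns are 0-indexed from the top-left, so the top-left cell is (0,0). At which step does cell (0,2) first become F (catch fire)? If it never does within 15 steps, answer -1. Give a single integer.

Step 1: cell (0,2)='F' (+4 fires, +2 burnt)
  -> target ignites at step 1
Step 2: cell (0,2)='.' (+2 fires, +4 burnt)
Step 3: cell (0,2)='.' (+3 fires, +2 burnt)
Step 4: cell (0,2)='.' (+3 fires, +3 burnt)
Step 5: cell (0,2)='.' (+6 fires, +3 burnt)
Step 6: cell (0,2)='.' (+3 fires, +6 burnt)
Step 7: cell (0,2)='.' (+2 fires, +3 burnt)
Step 8: cell (0,2)='.' (+0 fires, +2 burnt)
  fire out at step 8

1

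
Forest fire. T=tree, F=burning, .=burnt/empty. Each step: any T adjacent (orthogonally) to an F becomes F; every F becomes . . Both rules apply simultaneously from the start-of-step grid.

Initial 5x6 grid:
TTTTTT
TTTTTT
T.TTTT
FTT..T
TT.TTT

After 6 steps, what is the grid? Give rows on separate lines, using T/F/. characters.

Step 1: 3 trees catch fire, 1 burn out
  TTTTTT
  TTTTTT
  F.TTTT
  .FT..T
  FT.TTT
Step 2: 3 trees catch fire, 3 burn out
  TTTTTT
  FTTTTT
  ..TTTT
  ..F..T
  .F.TTT
Step 3: 3 trees catch fire, 3 burn out
  FTTTTT
  .FTTTT
  ..FTTT
  .....T
  ...TTT
Step 4: 3 trees catch fire, 3 burn out
  .FTTTT
  ..FTTT
  ...FTT
  .....T
  ...TTT
Step 5: 3 trees catch fire, 3 burn out
  ..FTTT
  ...FTT
  ....FT
  .....T
  ...TTT
Step 6: 3 trees catch fire, 3 burn out
  ...FTT
  ....FT
  .....F
  .....T
  ...TTT

...FTT
....FT
.....F
.....T
...TTT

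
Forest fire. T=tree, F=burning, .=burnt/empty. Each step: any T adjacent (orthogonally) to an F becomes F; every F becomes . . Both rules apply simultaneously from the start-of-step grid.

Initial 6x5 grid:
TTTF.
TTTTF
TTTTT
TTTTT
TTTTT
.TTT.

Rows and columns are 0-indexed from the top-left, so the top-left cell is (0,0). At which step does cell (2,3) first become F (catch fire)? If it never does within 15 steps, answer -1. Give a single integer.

Step 1: cell (2,3)='T' (+3 fires, +2 burnt)
Step 2: cell (2,3)='F' (+4 fires, +3 burnt)
  -> target ignites at step 2
Step 3: cell (2,3)='.' (+5 fires, +4 burnt)
Step 4: cell (2,3)='.' (+4 fires, +5 burnt)
Step 5: cell (2,3)='.' (+4 fires, +4 burnt)
Step 6: cell (2,3)='.' (+3 fires, +4 burnt)
Step 7: cell (2,3)='.' (+2 fires, +3 burnt)
Step 8: cell (2,3)='.' (+0 fires, +2 burnt)
  fire out at step 8

2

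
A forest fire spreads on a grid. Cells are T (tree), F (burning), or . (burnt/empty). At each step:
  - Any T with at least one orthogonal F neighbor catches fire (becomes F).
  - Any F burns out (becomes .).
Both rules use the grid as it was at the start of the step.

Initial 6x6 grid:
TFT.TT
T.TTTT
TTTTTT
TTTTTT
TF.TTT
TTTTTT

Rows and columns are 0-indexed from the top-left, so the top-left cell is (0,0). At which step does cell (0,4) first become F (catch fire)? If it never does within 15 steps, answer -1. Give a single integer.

Step 1: cell (0,4)='T' (+5 fires, +2 burnt)
Step 2: cell (0,4)='T' (+7 fires, +5 burnt)
Step 3: cell (0,4)='T' (+5 fires, +7 burnt)
Step 4: cell (0,4)='T' (+5 fires, +5 burnt)
Step 5: cell (0,4)='F' (+6 fires, +5 burnt)
  -> target ignites at step 5
Step 6: cell (0,4)='.' (+3 fires, +6 burnt)
Step 7: cell (0,4)='.' (+0 fires, +3 burnt)
  fire out at step 7

5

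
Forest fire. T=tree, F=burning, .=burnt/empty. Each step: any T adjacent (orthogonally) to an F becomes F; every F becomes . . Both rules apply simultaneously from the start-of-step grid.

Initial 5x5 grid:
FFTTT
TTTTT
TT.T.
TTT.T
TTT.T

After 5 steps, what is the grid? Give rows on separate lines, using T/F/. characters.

Step 1: 3 trees catch fire, 2 burn out
  ..FTT
  FFTTT
  TT.T.
  TTT.T
  TTT.T
Step 2: 4 trees catch fire, 3 burn out
  ...FT
  ..FTT
  FF.T.
  TTT.T
  TTT.T
Step 3: 4 trees catch fire, 4 burn out
  ....F
  ...FT
  ...T.
  FFT.T
  TTT.T
Step 4: 5 trees catch fire, 4 burn out
  .....
  ....F
  ...F.
  ..F.T
  FFT.T
Step 5: 1 trees catch fire, 5 burn out
  .....
  .....
  .....
  ....T
  ..F.T

.....
.....
.....
....T
..F.T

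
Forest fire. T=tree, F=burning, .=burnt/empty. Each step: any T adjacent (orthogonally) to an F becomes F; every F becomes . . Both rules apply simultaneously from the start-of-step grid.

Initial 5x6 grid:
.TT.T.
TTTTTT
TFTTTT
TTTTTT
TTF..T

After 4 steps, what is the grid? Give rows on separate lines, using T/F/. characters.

Step 1: 6 trees catch fire, 2 burn out
  .TT.T.
  TFTTTT
  F.FTTT
  TFFTTT
  TF...T
Step 2: 7 trees catch fire, 6 burn out
  .FT.T.
  F.FTTT
  ...FTT
  F..FTT
  F....T
Step 3: 4 trees catch fire, 7 burn out
  ..F.T.
  ...FTT
  ....FT
  ....FT
  .....T
Step 4: 3 trees catch fire, 4 burn out
  ....T.
  ....FT
  .....F
  .....F
  .....T

....T.
....FT
.....F
.....F
.....T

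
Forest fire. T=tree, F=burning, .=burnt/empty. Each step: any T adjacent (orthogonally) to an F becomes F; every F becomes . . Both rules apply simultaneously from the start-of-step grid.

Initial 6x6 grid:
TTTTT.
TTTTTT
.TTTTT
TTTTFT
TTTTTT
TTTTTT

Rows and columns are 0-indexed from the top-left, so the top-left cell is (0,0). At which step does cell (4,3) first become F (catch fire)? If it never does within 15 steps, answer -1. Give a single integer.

Step 1: cell (4,3)='T' (+4 fires, +1 burnt)
Step 2: cell (4,3)='F' (+7 fires, +4 burnt)
  -> target ignites at step 2
Step 3: cell (4,3)='.' (+8 fires, +7 burnt)
Step 4: cell (4,3)='.' (+6 fires, +8 burnt)
Step 5: cell (4,3)='.' (+4 fires, +6 burnt)
Step 6: cell (4,3)='.' (+3 fires, +4 burnt)
Step 7: cell (4,3)='.' (+1 fires, +3 burnt)
Step 8: cell (4,3)='.' (+0 fires, +1 burnt)
  fire out at step 8

2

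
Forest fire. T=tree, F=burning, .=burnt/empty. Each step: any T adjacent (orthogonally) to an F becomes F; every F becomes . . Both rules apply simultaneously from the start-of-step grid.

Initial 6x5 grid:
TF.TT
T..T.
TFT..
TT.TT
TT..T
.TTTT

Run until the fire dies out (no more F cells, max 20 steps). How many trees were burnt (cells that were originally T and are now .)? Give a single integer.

Step 1: +4 fires, +2 burnt (F count now 4)
Step 2: +3 fires, +4 burnt (F count now 3)
Step 3: +2 fires, +3 burnt (F count now 2)
Step 4: +1 fires, +2 burnt (F count now 1)
Step 5: +1 fires, +1 burnt (F count now 1)
Step 6: +1 fires, +1 burnt (F count now 1)
Step 7: +1 fires, +1 burnt (F count now 1)
Step 8: +1 fires, +1 burnt (F count now 1)
Step 9: +1 fires, +1 burnt (F count now 1)
Step 10: +0 fires, +1 burnt (F count now 0)
Fire out after step 10
Initially T: 18, now '.': 27
Total burnt (originally-T cells now '.'): 15

Answer: 15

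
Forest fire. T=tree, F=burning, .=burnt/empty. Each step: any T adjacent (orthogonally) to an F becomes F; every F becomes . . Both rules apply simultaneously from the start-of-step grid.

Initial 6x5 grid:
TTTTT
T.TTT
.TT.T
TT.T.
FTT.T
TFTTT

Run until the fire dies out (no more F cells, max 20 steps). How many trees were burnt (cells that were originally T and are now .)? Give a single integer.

Step 1: +4 fires, +2 burnt (F count now 4)
Step 2: +3 fires, +4 burnt (F count now 3)
Step 3: +2 fires, +3 burnt (F count now 2)
Step 4: +2 fires, +2 burnt (F count now 2)
Step 5: +1 fires, +2 burnt (F count now 1)
Step 6: +2 fires, +1 burnt (F count now 2)
Step 7: +3 fires, +2 burnt (F count now 3)
Step 8: +3 fires, +3 burnt (F count now 3)
Step 9: +1 fires, +3 burnt (F count now 1)
Step 10: +0 fires, +1 burnt (F count now 0)
Fire out after step 10
Initially T: 22, now '.': 29
Total burnt (originally-T cells now '.'): 21

Answer: 21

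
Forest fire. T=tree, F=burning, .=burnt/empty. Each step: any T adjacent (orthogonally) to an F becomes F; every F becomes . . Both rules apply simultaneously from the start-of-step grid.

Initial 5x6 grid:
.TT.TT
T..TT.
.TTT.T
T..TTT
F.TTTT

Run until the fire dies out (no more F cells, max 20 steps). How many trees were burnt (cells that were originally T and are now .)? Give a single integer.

Step 1: +1 fires, +1 burnt (F count now 1)
Step 2: +0 fires, +1 burnt (F count now 0)
Fire out after step 2
Initially T: 19, now '.': 12
Total burnt (originally-T cells now '.'): 1

Answer: 1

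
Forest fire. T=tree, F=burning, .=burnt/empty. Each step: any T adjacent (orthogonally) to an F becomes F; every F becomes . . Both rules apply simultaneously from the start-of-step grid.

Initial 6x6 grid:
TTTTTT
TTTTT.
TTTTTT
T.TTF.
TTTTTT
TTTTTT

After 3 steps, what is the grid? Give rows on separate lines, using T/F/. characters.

Step 1: 3 trees catch fire, 1 burn out
  TTTTTT
  TTTTT.
  TTTTFT
  T.TF..
  TTTTFT
  TTTTTT
Step 2: 7 trees catch fire, 3 burn out
  TTTTTT
  TTTTF.
  TTTF.F
  T.F...
  TTTF.F
  TTTTFT
Step 3: 6 trees catch fire, 7 burn out
  TTTTFT
  TTTF..
  TTF...
  T.....
  TTF...
  TTTF.F

TTTTFT
TTTF..
TTF...
T.....
TTF...
TTTF.F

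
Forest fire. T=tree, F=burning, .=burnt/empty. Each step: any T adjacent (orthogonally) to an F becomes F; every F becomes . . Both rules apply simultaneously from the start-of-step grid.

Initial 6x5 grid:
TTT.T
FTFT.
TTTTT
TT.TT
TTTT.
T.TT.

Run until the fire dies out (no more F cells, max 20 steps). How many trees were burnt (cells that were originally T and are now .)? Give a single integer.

Answer: 21

Derivation:
Step 1: +6 fires, +2 burnt (F count now 6)
Step 2: +4 fires, +6 burnt (F count now 4)
Step 3: +4 fires, +4 burnt (F count now 4)
Step 4: +4 fires, +4 burnt (F count now 4)
Step 5: +2 fires, +4 burnt (F count now 2)
Step 6: +1 fires, +2 burnt (F count now 1)
Step 7: +0 fires, +1 burnt (F count now 0)
Fire out after step 7
Initially T: 22, now '.': 29
Total burnt (originally-T cells now '.'): 21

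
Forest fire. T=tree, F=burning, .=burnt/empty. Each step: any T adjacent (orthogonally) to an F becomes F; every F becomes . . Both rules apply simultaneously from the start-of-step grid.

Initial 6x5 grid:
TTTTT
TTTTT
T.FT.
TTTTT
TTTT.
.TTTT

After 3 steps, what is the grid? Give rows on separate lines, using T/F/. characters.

Step 1: 3 trees catch fire, 1 burn out
  TTTTT
  TTFTT
  T..F.
  TTFTT
  TTTT.
  .TTTT
Step 2: 6 trees catch fire, 3 burn out
  TTFTT
  TF.FT
  T....
  TF.FT
  TTFT.
  .TTTT
Step 3: 9 trees catch fire, 6 burn out
  TF.FT
  F...F
  T....
  F...F
  TF.F.
  .TFTT

TF.FT
F...F
T....
F...F
TF.F.
.TFTT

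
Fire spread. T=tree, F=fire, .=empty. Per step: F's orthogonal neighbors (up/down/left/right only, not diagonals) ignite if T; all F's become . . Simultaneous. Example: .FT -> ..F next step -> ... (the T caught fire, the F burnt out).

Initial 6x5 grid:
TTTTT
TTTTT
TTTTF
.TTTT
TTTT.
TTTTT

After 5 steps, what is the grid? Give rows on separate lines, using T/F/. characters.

Step 1: 3 trees catch fire, 1 burn out
  TTTTT
  TTTTF
  TTTF.
  .TTTF
  TTTT.
  TTTTT
Step 2: 4 trees catch fire, 3 burn out
  TTTTF
  TTTF.
  TTF..
  .TTF.
  TTTT.
  TTTTT
Step 3: 5 trees catch fire, 4 burn out
  TTTF.
  TTF..
  TF...
  .TF..
  TTTF.
  TTTTT
Step 4: 6 trees catch fire, 5 burn out
  TTF..
  TF...
  F....
  .F...
  TTF..
  TTTFT
Step 5: 5 trees catch fire, 6 burn out
  TF...
  F....
  .....
  .....
  TF...
  TTF.F

TF...
F....
.....
.....
TF...
TTF.F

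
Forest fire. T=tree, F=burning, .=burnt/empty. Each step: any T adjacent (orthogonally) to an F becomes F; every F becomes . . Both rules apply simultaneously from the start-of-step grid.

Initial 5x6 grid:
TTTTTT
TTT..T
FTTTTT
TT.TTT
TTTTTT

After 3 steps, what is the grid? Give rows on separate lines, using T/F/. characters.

Step 1: 3 trees catch fire, 1 burn out
  TTTTTT
  FTT..T
  .FTTTT
  FT.TTT
  TTTTTT
Step 2: 5 trees catch fire, 3 burn out
  FTTTTT
  .FT..T
  ..FTTT
  .F.TTT
  FTTTTT
Step 3: 4 trees catch fire, 5 burn out
  .FTTTT
  ..F..T
  ...FTT
  ...TTT
  .FTTTT

.FTTTT
..F..T
...FTT
...TTT
.FTTTT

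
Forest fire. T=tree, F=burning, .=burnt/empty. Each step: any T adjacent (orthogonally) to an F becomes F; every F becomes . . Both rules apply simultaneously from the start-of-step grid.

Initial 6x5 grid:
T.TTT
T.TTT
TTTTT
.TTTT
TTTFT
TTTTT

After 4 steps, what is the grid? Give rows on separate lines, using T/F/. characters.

Step 1: 4 trees catch fire, 1 burn out
  T.TTT
  T.TTT
  TTTTT
  .TTFT
  TTF.F
  TTTFT
Step 2: 6 trees catch fire, 4 burn out
  T.TTT
  T.TTT
  TTTFT
  .TF.F
  TF...
  TTF.F
Step 3: 6 trees catch fire, 6 burn out
  T.TTT
  T.TFT
  TTF.F
  .F...
  F....
  TF...
Step 4: 5 trees catch fire, 6 burn out
  T.TFT
  T.F.F
  TF...
  .....
  .....
  F....

T.TFT
T.F.F
TF...
.....
.....
F....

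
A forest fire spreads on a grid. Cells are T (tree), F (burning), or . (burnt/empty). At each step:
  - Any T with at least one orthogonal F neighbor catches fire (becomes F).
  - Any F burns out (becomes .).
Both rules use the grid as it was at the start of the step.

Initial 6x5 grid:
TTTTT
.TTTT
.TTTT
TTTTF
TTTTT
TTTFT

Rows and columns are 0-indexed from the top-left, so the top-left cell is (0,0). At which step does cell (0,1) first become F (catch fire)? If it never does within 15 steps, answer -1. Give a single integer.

Step 1: cell (0,1)='T' (+6 fires, +2 burnt)
Step 2: cell (0,1)='T' (+5 fires, +6 burnt)
Step 3: cell (0,1)='T' (+6 fires, +5 burnt)
Step 4: cell (0,1)='T' (+5 fires, +6 burnt)
Step 5: cell (0,1)='T' (+2 fires, +5 burnt)
Step 6: cell (0,1)='F' (+1 fires, +2 burnt)
  -> target ignites at step 6
Step 7: cell (0,1)='.' (+1 fires, +1 burnt)
Step 8: cell (0,1)='.' (+0 fires, +1 burnt)
  fire out at step 8

6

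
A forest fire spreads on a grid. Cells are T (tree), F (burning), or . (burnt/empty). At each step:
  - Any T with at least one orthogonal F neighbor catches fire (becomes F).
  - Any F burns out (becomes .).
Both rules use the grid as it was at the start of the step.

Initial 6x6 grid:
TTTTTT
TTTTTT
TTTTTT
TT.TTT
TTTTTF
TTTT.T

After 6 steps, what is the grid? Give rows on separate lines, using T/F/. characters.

Step 1: 3 trees catch fire, 1 burn out
  TTTTTT
  TTTTTT
  TTTTTT
  TT.TTF
  TTTTF.
  TTTT.F
Step 2: 3 trees catch fire, 3 burn out
  TTTTTT
  TTTTTT
  TTTTTF
  TT.TF.
  TTTF..
  TTTT..
Step 3: 5 trees catch fire, 3 burn out
  TTTTTT
  TTTTTF
  TTTTF.
  TT.F..
  TTF...
  TTTF..
Step 4: 5 trees catch fire, 5 burn out
  TTTTTF
  TTTTF.
  TTTF..
  TT....
  TF....
  TTF...
Step 5: 6 trees catch fire, 5 burn out
  TTTTF.
  TTTF..
  TTF...
  TF....
  F.....
  TF....
Step 6: 5 trees catch fire, 6 burn out
  TTTF..
  TTF...
  TF....
  F.....
  ......
  F.....

TTTF..
TTF...
TF....
F.....
......
F.....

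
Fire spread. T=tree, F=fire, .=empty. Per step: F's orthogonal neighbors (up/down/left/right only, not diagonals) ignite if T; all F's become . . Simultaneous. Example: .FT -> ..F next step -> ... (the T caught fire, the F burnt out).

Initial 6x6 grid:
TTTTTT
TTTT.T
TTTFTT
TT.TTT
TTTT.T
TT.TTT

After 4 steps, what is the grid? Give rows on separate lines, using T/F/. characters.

Step 1: 4 trees catch fire, 1 burn out
  TTTTTT
  TTTF.T
  TTF.FT
  TT.FTT
  TTTT.T
  TT.TTT
Step 2: 6 trees catch fire, 4 burn out
  TTTFTT
  TTF..T
  TF...F
  TT..FT
  TTTF.T
  TT.TTT
Step 3: 9 trees catch fire, 6 burn out
  TTF.FT
  TF...F
  F.....
  TF...F
  TTF..T
  TT.FTT
Step 4: 7 trees catch fire, 9 burn out
  TF...F
  F.....
  ......
  F.....
  TF...F
  TT..FT

TF...F
F.....
......
F.....
TF...F
TT..FT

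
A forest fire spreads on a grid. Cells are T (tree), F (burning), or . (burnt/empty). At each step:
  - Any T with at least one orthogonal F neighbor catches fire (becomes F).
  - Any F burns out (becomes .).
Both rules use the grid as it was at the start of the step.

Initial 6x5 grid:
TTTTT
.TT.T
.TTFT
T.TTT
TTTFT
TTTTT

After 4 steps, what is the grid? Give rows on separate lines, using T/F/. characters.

Step 1: 6 trees catch fire, 2 burn out
  TTTTT
  .TT.T
  .TF.F
  T.TFT
  TTF.F
  TTTFT
Step 2: 8 trees catch fire, 6 burn out
  TTTTT
  .TF.F
  .F...
  T.F.F
  TF...
  TTF.F
Step 3: 5 trees catch fire, 8 burn out
  TTFTF
  .F...
  .....
  T....
  F....
  TF...
Step 4: 4 trees catch fire, 5 burn out
  TF.F.
  .....
  .....
  F....
  .....
  F....

TF.F.
.....
.....
F....
.....
F....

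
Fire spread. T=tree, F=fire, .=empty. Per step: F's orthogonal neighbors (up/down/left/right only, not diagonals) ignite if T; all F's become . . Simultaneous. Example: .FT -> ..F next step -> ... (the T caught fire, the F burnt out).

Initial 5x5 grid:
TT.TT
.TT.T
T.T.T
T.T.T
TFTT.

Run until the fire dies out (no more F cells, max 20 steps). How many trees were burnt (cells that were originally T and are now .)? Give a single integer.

Step 1: +2 fires, +1 burnt (F count now 2)
Step 2: +3 fires, +2 burnt (F count now 3)
Step 3: +2 fires, +3 burnt (F count now 2)
Step 4: +1 fires, +2 burnt (F count now 1)
Step 5: +1 fires, +1 burnt (F count now 1)
Step 6: +1 fires, +1 burnt (F count now 1)
Step 7: +1 fires, +1 burnt (F count now 1)
Step 8: +0 fires, +1 burnt (F count now 0)
Fire out after step 8
Initially T: 16, now '.': 20
Total burnt (originally-T cells now '.'): 11

Answer: 11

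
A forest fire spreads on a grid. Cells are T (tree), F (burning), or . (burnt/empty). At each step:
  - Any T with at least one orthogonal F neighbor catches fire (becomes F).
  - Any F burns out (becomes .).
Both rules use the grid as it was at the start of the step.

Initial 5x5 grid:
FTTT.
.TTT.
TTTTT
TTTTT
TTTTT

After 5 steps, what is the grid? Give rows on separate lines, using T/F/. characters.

Step 1: 1 trees catch fire, 1 burn out
  .FTT.
  .TTT.
  TTTTT
  TTTTT
  TTTTT
Step 2: 2 trees catch fire, 1 burn out
  ..FT.
  .FTT.
  TTTTT
  TTTTT
  TTTTT
Step 3: 3 trees catch fire, 2 burn out
  ...F.
  ..FT.
  TFTTT
  TTTTT
  TTTTT
Step 4: 4 trees catch fire, 3 burn out
  .....
  ...F.
  F.FTT
  TFTTT
  TTTTT
Step 5: 4 trees catch fire, 4 burn out
  .....
  .....
  ...FT
  F.FTT
  TFTTT

.....
.....
...FT
F.FTT
TFTTT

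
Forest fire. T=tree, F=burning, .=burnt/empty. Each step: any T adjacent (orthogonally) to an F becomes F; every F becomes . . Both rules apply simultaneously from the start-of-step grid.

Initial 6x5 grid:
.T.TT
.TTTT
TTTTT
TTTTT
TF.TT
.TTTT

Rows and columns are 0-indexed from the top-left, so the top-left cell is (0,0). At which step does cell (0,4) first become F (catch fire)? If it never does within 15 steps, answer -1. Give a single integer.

Step 1: cell (0,4)='T' (+3 fires, +1 burnt)
Step 2: cell (0,4)='T' (+4 fires, +3 burnt)
Step 3: cell (0,4)='T' (+5 fires, +4 burnt)
Step 4: cell (0,4)='T' (+6 fires, +5 burnt)
Step 5: cell (0,4)='T' (+3 fires, +6 burnt)
Step 6: cell (0,4)='T' (+2 fires, +3 burnt)
Step 7: cell (0,4)='F' (+1 fires, +2 burnt)
  -> target ignites at step 7
Step 8: cell (0,4)='.' (+0 fires, +1 burnt)
  fire out at step 8

7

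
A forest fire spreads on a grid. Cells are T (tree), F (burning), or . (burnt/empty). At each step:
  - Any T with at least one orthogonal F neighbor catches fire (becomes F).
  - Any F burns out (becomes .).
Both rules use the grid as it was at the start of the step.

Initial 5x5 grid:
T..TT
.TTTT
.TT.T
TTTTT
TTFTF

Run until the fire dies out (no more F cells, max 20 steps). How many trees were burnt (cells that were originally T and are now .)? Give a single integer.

Answer: 17

Derivation:
Step 1: +4 fires, +2 burnt (F count now 4)
Step 2: +5 fires, +4 burnt (F count now 5)
Step 3: +4 fires, +5 burnt (F count now 4)
Step 4: +3 fires, +4 burnt (F count now 3)
Step 5: +1 fires, +3 burnt (F count now 1)
Step 6: +0 fires, +1 burnt (F count now 0)
Fire out after step 6
Initially T: 18, now '.': 24
Total burnt (originally-T cells now '.'): 17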